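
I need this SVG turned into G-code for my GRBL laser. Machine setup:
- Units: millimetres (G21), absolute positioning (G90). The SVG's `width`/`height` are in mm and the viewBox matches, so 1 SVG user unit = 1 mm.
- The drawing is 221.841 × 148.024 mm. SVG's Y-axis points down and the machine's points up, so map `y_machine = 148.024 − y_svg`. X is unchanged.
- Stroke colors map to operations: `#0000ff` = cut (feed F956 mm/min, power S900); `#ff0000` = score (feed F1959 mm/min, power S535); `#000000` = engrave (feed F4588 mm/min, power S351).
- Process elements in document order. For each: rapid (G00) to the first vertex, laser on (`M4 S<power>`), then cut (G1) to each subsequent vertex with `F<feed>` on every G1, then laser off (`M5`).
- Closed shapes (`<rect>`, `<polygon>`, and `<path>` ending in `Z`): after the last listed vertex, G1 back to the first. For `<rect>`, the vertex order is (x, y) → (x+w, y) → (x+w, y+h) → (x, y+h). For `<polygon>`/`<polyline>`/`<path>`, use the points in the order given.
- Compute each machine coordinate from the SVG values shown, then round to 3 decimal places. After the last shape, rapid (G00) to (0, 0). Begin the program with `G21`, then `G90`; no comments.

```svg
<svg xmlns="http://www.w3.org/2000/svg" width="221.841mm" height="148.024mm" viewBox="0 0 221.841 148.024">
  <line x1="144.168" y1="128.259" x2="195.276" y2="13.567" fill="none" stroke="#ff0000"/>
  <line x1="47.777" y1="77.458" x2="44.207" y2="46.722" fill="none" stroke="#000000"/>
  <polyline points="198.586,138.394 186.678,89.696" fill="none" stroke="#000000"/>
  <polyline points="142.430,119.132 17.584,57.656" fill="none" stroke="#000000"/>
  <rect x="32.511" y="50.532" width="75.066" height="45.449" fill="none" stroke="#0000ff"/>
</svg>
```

viewBox `0 0 221.841 148.024` with mm width/height → 1 unit = 1 mm. Flip: y_m = 148.024 − y_svg.

**Shape 1** — `<line>` line segment, stroke `#ff0000` → score (S535, F1959). Machine vertices: (144.168,19.765) → (195.276,134.457). Open path.

**Shape 2** — `<line>` line segment, stroke `#000000` → engrave (S351, F4588). Machine vertices: (47.777,70.566) → (44.207,101.302). Open path.

**Shape 3** — `<polyline>` line segment, stroke `#000000` → engrave (S351, F4588). Machine vertices: (198.586,9.630) → (186.678,58.328). Open path.

**Shape 4** — `<polyline>` line segment, stroke `#000000` → engrave (S351, F4588). Machine vertices: (142.430,28.892) → (17.584,90.368). Open path.

**Shape 5** — `<rect>` rectangle, stroke `#0000ff` → cut (S900, F956). Machine vertices: (32.511,97.492) → (107.577,97.492) → (107.577,52.043) → (32.511,52.043) → (32.511,97.492). Closed: final G1 returns to the first vertex.

G21
G90
G00 X144.168 Y19.765
M4 S535
G1 X195.276 Y134.457 F1959
M5
G00 X47.777 Y70.566
M4 S351
G1 X44.207 Y101.302 F4588
M5
G00 X198.586 Y9.630
M4 S351
G1 X186.678 Y58.328 F4588
M5
G00 X142.430 Y28.892
M4 S351
G1 X17.584 Y90.368 F4588
M5
G00 X32.511 Y97.492
M4 S900
G1 X107.577 Y97.492 F956
G1 X107.577 Y52.043 F956
G1 X32.511 Y52.043 F956
G1 X32.511 Y97.492 F956
M5
G00 X0.000 Y0.000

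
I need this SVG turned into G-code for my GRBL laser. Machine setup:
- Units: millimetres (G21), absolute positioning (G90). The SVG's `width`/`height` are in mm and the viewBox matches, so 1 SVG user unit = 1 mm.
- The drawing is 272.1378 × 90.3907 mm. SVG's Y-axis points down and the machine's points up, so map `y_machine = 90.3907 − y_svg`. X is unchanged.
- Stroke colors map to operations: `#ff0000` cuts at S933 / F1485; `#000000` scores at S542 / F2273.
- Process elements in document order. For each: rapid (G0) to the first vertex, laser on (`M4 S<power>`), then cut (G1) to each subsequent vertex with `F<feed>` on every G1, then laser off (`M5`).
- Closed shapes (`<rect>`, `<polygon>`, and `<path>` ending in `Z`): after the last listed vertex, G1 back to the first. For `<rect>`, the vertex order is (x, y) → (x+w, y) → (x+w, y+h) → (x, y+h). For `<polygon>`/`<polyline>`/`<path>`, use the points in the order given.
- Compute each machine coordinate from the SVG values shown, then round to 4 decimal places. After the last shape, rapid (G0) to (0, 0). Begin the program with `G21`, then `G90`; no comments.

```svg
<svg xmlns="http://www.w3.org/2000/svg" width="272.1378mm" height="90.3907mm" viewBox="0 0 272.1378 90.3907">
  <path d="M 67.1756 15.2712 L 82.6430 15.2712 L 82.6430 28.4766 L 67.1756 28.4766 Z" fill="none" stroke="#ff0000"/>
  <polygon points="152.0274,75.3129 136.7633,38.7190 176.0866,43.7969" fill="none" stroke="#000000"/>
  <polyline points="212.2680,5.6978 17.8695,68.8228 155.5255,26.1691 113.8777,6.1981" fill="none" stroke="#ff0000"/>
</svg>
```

G21
G90
G0 X67.1756 Y75.1195
M4 S933
G1 X82.6430 Y75.1195 F1485
G1 X82.6430 Y61.9141 F1485
G1 X67.1756 Y61.9141 F1485
G1 X67.1756 Y75.1195 F1485
M5
G0 X152.0274 Y15.0778
M4 S542
G1 X136.7633 Y51.6717 F2273
G1 X176.0866 Y46.5938 F2273
G1 X152.0274 Y15.0778 F2273
M5
G0 X212.2680 Y84.6929
M4 S933
G1 X17.8695 Y21.5679 F1485
G1 X155.5255 Y64.2216 F1485
G1 X113.8777 Y84.1926 F1485
M5
G0 X0.0000 Y0.0000

1 u = 1 mm; y_m = 90.3907 − y.

[1] `<path>` rectangle, #ff0000→cut S933 F1485: (67.1756,75.1195) → (82.6430,75.1195) → (82.6430,61.9141) → (67.1756,61.9141) → (67.1756,75.1195) (closed)

[2] `<polygon>` regular polygon, #000000→score S542 F2273: (152.0274,15.0778) → (136.7633,51.6717) → (176.0866,46.5938) → (152.0274,15.0778) (closed)

[3] `<polyline>` open polyline, #ff0000→cut S933 F1485: (212.2680,84.6929) → (17.8695,21.5679) → (155.5255,64.2216) → (113.8777,84.1926)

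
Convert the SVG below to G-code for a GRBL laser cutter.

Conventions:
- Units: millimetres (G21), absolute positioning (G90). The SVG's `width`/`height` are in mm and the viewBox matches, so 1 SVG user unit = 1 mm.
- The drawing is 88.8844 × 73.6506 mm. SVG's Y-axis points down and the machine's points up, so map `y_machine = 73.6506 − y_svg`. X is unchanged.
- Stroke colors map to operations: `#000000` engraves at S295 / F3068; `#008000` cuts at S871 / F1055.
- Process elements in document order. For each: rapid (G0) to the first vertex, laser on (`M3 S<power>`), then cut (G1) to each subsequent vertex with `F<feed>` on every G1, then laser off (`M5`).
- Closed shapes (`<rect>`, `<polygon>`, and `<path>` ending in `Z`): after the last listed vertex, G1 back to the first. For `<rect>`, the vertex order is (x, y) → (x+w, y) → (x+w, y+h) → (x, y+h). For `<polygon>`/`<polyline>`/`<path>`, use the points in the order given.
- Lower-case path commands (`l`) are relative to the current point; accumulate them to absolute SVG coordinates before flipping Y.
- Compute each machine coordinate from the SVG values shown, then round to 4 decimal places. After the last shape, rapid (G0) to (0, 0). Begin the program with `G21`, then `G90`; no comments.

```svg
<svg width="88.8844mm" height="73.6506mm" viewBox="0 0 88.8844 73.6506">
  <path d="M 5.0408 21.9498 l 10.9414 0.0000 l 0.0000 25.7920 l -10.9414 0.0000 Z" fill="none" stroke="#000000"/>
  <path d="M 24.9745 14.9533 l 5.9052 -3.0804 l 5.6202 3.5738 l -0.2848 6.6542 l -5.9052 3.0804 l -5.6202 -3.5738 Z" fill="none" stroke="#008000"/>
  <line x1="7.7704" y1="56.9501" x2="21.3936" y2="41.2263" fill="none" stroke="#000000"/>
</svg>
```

1 u = 1 mm; y_m = 73.6506 − y.

[1] `<path>` rectangle, #000000→engrave S295 F3068: (5.0408,51.7008) → (15.9822,51.7008) → (15.9822,25.9088) → (5.0408,25.9088) → (5.0408,51.7008) (closed)

[2] `<path>` regular polygon, #008000→cut S871 F1055: (24.9745,58.6973) → (30.8797,61.7777) → (36.4999,58.2039) → (36.2151,51.5497) → (30.3099,48.4693) → (24.6897,52.0431) → (24.9745,58.6973) (closed)

[3] `<line>` line segment, #000000→engrave S295 F3068: (7.7704,16.7005) → (21.3936,32.4243)

G21
G90
G0 X5.0408 Y51.7008
M3 S295
G1 X15.9822 Y51.7008 F3068
G1 X15.9822 Y25.9088 F3068
G1 X5.0408 Y25.9088 F3068
G1 X5.0408 Y51.7008 F3068
M5
G0 X24.9745 Y58.6973
M3 S871
G1 X30.8797 Y61.7777 F1055
G1 X36.4999 Y58.2039 F1055
G1 X36.2151 Y51.5497 F1055
G1 X30.3099 Y48.4693 F1055
G1 X24.6897 Y52.0431 F1055
G1 X24.9745 Y58.6973 F1055
M5
G0 X7.7704 Y16.7005
M3 S295
G1 X21.3936 Y32.4243 F3068
M5
G0 X0.0000 Y0.0000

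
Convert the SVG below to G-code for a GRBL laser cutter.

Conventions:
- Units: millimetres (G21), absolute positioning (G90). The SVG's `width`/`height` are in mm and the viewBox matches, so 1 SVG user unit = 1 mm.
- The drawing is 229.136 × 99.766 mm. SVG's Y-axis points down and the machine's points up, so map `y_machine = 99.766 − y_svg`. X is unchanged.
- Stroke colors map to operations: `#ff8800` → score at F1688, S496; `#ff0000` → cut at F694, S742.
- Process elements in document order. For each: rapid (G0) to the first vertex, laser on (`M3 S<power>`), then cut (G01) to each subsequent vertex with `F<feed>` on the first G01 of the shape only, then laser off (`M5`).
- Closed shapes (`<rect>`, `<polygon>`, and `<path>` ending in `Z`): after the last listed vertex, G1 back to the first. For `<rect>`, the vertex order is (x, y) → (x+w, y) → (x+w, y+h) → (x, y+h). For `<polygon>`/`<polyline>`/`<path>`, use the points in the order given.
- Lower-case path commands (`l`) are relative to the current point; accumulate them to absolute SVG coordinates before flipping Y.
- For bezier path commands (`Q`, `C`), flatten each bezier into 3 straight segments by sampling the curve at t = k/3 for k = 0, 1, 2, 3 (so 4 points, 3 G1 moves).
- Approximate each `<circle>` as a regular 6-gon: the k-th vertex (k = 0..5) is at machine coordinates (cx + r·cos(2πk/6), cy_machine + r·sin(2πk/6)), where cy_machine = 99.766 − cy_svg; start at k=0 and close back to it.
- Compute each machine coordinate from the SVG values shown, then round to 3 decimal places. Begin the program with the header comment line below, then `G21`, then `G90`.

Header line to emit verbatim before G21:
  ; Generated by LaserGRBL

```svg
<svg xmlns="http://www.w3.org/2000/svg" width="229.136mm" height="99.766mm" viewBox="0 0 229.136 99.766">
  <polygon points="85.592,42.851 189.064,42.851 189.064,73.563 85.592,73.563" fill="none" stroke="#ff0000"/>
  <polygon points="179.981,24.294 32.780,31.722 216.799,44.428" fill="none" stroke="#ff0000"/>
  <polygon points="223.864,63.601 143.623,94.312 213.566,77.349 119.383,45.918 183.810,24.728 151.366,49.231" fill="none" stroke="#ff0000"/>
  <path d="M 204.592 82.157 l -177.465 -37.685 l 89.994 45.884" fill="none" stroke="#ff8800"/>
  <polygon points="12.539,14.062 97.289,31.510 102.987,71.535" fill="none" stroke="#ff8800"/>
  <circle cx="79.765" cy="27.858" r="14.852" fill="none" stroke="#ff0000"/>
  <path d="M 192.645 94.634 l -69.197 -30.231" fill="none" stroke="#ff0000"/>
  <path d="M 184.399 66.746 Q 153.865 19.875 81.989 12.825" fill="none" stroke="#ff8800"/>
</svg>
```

; Generated by LaserGRBL
G21
G90
G0 X85.592 Y56.915
M3 S742
G01 X189.064 Y56.915 F694
G01 X189.064 Y26.203
G01 X85.592 Y26.203
G01 X85.592 Y56.915
M5
G0 X179.981 Y75.472
M3 S742
G01 X32.780 Y68.044 F694
G01 X216.799 Y55.338
G01 X179.981 Y75.472
M5
G0 X223.864 Y36.165
M3 S742
G01 X143.623 Y5.454 F694
G01 X213.566 Y22.417
G01 X119.383 Y53.848
G01 X183.810 Y75.038
G01 X151.366 Y50.535
G01 X223.864 Y36.165
M5
G0 X204.592 Y17.609
M3 S496
G01 X27.127 Y55.294 F1688
G01 X117.121 Y9.410
M5
G0 X12.539 Y85.704
M3 S496
G01 X97.289 Y68.256 F1688
G01 X102.987 Y28.231
G01 X12.539 Y85.704
M5
G0 X94.617 Y71.908
M3 S742
G01 X87.191 Y84.770 F694
G01 X72.339 Y84.770
G01 X64.913 Y71.908
G01 X72.339 Y59.046
G01 X87.191 Y59.046
G01 X94.617 Y71.908
M5
G0 X192.645 Y5.132
M3 S742
G01 X123.448 Y35.363 F694
M5
G0 X184.399 Y33.020
M3 S496
G01 X159.449 Y59.843 F1688
G01 X125.313 Y77.816
G01 X81.989 Y86.941
M5

1 u = 1 mm; y_m = 99.766 − y.

[1] `<polygon>` rectangle, #ff0000→cut S742 F694: (85.592,56.915) → (189.064,56.915) → (189.064,26.203) → (85.592,26.203) → (85.592,56.915) (closed)

[2] `<polygon>` closed polygon, #ff0000→cut S742 F694: (179.981,75.472) → (32.780,68.044) → (216.799,55.338) → (179.981,75.472) (closed)

[3] `<polygon>` closed polygon, #ff0000→cut S742 F694: (223.864,36.165) → (143.623,5.454) → (213.566,22.417) → (119.383,53.848) → (183.810,75.038) → (151.366,50.535) → (223.864,36.165) (closed)

[4] `<path>` open polyline, #ff8800→score S496 F1688: (204.592,17.609) → (27.127,55.294) → (117.121,9.410)

[5] `<polygon>` closed polygon, #ff8800→score S496 F1688: (12.539,85.704) → (97.289,68.256) → (102.987,28.231) → (12.539,85.704) (closed)

[6] `<circle>` circle, #ff0000→cut S742 F694: (94.617,71.908) → (87.191,84.770) → (72.339,84.770) → (64.913,71.908) → (72.339,59.046) → (87.191,59.046) → (94.617,71.908) (closed)

[7] `<path>` line segment, #ff0000→cut S742 F694: (192.645,5.132) → (123.448,35.363)

[8] `<path>` quadratic bezier, #ff8800→score S496 F1688: (184.399,33.020) → (159.449,59.843) → (125.313,77.816) → (81.989,86.941)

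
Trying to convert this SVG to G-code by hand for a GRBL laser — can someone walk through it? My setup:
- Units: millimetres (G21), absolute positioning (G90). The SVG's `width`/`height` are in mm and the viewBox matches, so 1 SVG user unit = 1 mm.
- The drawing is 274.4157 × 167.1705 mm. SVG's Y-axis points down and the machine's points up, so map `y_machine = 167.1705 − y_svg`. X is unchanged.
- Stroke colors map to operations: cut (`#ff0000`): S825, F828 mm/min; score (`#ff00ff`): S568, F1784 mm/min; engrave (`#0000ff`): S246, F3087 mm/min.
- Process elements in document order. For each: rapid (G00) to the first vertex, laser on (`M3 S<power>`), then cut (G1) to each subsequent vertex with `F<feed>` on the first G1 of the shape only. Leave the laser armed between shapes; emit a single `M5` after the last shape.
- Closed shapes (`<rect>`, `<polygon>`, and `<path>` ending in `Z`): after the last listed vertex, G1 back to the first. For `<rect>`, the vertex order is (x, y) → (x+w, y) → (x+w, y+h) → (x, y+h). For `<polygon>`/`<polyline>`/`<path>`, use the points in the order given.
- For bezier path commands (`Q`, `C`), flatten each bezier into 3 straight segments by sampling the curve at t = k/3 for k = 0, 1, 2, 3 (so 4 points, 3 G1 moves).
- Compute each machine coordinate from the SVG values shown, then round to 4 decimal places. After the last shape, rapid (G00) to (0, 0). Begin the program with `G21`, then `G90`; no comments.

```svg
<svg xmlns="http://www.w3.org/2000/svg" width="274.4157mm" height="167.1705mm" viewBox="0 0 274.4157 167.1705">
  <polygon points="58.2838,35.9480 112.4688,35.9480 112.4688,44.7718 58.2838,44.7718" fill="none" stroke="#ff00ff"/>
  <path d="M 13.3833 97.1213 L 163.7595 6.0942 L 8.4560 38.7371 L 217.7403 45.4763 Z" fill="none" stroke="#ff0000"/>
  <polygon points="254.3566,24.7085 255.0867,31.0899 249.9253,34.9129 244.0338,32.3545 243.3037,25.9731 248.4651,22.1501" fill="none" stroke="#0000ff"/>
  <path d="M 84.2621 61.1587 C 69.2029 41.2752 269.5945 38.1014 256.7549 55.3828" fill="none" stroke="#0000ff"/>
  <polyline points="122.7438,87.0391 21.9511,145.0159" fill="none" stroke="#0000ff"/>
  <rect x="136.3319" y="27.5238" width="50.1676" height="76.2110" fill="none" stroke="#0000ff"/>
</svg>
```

G21
G90
G00 X58.2838 Y131.2225
M3 S568
G1 X112.4688 Y131.2225 F1784
G1 X112.4688 Y122.3987
G1 X58.2838 Y122.3987
G1 X58.2838 Y131.2225
G00 X13.3833 Y70.0492
M3 S825
G1 X163.7595 Y161.0763 F828
G1 X8.4560 Y128.4334
G1 X217.7403 Y121.6942
G1 X13.3833 Y70.0492
G00 X254.3566 Y142.4620
M3 S246
G1 X255.0867 Y136.0806 F3087
G1 X249.9253 Y132.2576
G1 X244.0338 Y134.8160
G1 X243.3037 Y141.1974
G1 X248.4651 Y145.0204
G1 X254.3566 Y142.4620
G00 X84.2621 Y106.0118
M3 S246
G1 X125.1427 Y120.1867 F3087
G1 X214.3945 Y122.3894
G1 X256.7549 Y111.7877
G00 X122.7438 Y80.1314
M3 S246
G1 X21.9511 Y22.1546 F3087
G00 X136.3319 Y139.6467
M3 S246
G1 X186.4995 Y139.6467 F3087
G1 X186.4995 Y63.4357
G1 X136.3319 Y63.4357
G1 X136.3319 Y139.6467
M5
G00 X0.0000 Y0.0000

Since the viewBox matches the mm dimensions, user units are millimetres directly. The only transform is the Y-flip y_m = 167.1705 − y_svg.

Shape 1 is a rectangle drawn with `<polygon>`. Its stroke #ff00ff means score at S568, F1784. After flipping Y the toolpath is (58.2838,131.2225) → (112.4688,131.2225) → (112.4688,122.3987) → (58.2838,122.3987) → (58.2838,131.2225), returning to the start.

Shape 2 is a closed polygon drawn with `<path>`. Its stroke #ff0000 means cut at S825, F828. After flipping Y the toolpath is (13.3833,70.0492) → (163.7595,161.0763) → (8.4560,128.4334) → (217.7403,121.6942) → (13.3833,70.0492), returning to the start.

Shape 3 is a regular polygon drawn with `<polygon>`. Its stroke #0000ff means engrave at S246, F3087. After flipping Y the toolpath is (254.3566,142.4620) → (255.0867,136.0806) → (249.9253,132.2576) → (244.0338,134.8160) → (243.3037,141.1974) → (248.4651,145.0204) → (254.3566,142.4620), returning to the start.

Shape 4 is a cubic bezier drawn with `<path>`. Its stroke #0000ff means engrave at S246, F3087. After flipping Y the toolpath is (84.2621,106.0118) → (125.1427,120.1867) → (214.3945,122.3894) → (256.7549,111.7877).

Shape 5 is a line segment drawn with `<polyline>`. Its stroke #0000ff means engrave at S246, F3087. After flipping Y the toolpath is (122.7438,80.1314) → (21.9511,22.1546).

Shape 6 is a rectangle drawn with `<rect>`. Its stroke #0000ff means engrave at S246, F3087. After flipping Y the toolpath is (136.3319,139.6467) → (186.4995,139.6467) → (186.4995,63.4357) → (136.3319,63.4357) → (136.3319,139.6467), returning to the start.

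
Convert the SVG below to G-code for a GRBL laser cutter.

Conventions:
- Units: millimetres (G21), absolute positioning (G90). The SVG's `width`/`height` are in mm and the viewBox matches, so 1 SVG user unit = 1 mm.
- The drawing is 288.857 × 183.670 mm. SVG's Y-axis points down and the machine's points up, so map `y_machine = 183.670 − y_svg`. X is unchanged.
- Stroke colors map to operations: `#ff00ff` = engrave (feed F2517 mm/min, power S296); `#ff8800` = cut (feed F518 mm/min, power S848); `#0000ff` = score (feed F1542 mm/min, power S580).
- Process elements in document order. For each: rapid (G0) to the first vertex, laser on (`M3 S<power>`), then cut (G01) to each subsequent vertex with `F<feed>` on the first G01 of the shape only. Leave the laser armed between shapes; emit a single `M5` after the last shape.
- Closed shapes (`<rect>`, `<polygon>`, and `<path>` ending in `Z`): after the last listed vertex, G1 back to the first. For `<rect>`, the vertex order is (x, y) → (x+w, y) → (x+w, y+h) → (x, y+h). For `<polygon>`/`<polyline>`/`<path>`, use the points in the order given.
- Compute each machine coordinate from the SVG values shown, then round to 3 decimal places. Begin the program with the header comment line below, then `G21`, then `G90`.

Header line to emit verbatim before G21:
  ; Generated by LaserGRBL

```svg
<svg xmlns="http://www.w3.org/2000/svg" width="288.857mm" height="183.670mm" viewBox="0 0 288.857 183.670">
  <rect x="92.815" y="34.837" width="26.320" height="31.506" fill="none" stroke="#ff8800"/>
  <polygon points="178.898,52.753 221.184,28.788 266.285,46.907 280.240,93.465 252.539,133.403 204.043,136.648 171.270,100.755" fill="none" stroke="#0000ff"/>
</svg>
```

; Generated by LaserGRBL
G21
G90
G0 X92.815 Y148.833
M3 S848
G01 X119.135 Y148.833 F518
G01 X119.135 Y117.327
G01 X92.815 Y117.327
G01 X92.815 Y148.833
G0 X178.898 Y130.917
M3 S580
G01 X221.184 Y154.882 F1542
G01 X266.285 Y136.763
G01 X280.240 Y90.205
G01 X252.539 Y50.267
G01 X204.043 Y47.022
G01 X171.270 Y82.915
G01 X178.898 Y130.917
M5

1 u = 1 mm; y_m = 183.670 − y.

[1] `<rect>` rectangle, #ff8800→cut S848 F518: (92.815,148.833) → (119.135,148.833) → (119.135,117.327) → (92.815,117.327) → (92.815,148.833) (closed)

[2] `<polygon>` regular polygon, #0000ff→score S580 F1542: (178.898,130.917) → (221.184,154.882) → (266.285,136.763) → (280.240,90.205) → (252.539,50.267) → (204.043,47.022) → (171.270,82.915) → (178.898,130.917) (closed)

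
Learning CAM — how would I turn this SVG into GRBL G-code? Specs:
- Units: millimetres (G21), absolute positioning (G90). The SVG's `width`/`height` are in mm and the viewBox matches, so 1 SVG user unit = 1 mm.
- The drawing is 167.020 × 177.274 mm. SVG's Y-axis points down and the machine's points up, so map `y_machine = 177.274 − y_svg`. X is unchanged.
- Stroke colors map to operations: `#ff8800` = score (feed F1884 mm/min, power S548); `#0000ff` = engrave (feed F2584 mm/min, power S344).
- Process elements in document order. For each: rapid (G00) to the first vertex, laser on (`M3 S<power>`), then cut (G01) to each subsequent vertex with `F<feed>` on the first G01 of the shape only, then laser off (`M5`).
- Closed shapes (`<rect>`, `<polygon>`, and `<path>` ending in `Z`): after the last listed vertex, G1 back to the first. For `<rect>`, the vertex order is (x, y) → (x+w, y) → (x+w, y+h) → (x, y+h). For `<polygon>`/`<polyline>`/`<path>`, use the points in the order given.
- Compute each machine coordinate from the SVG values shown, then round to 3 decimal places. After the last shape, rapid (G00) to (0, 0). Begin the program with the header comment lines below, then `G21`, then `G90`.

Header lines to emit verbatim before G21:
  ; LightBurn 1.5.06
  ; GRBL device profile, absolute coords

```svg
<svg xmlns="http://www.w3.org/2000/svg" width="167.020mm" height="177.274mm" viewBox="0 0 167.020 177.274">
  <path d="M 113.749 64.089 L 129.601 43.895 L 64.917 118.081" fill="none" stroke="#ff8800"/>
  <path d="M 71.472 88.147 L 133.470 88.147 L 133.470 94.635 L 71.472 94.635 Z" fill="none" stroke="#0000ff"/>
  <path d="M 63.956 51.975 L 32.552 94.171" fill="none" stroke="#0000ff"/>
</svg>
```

1 u = 1 mm; y_m = 177.274 − y.

[1] `<path>` open polyline, #ff8800→score S548 F1884: (113.749,113.185) → (129.601,133.379) → (64.917,59.193)

[2] `<path>` rectangle, #0000ff→engrave S344 F2584: (71.472,89.127) → (133.470,89.127) → (133.470,82.639) → (71.472,82.639) → (71.472,89.127) (closed)

[3] `<path>` line segment, #0000ff→engrave S344 F2584: (63.956,125.299) → (32.552,83.103)

; LightBurn 1.5.06
; GRBL device profile, absolute coords
G21
G90
G00 X113.749 Y113.185
M3 S548
G01 X129.601 Y133.379 F1884
G01 X64.917 Y59.193
M5
G00 X71.472 Y89.127
M3 S344
G01 X133.470 Y89.127 F2584
G01 X133.470 Y82.639
G01 X71.472 Y82.639
G01 X71.472 Y89.127
M5
G00 X63.956 Y125.299
M3 S344
G01 X32.552 Y83.103 F2584
M5
G00 X0.000 Y0.000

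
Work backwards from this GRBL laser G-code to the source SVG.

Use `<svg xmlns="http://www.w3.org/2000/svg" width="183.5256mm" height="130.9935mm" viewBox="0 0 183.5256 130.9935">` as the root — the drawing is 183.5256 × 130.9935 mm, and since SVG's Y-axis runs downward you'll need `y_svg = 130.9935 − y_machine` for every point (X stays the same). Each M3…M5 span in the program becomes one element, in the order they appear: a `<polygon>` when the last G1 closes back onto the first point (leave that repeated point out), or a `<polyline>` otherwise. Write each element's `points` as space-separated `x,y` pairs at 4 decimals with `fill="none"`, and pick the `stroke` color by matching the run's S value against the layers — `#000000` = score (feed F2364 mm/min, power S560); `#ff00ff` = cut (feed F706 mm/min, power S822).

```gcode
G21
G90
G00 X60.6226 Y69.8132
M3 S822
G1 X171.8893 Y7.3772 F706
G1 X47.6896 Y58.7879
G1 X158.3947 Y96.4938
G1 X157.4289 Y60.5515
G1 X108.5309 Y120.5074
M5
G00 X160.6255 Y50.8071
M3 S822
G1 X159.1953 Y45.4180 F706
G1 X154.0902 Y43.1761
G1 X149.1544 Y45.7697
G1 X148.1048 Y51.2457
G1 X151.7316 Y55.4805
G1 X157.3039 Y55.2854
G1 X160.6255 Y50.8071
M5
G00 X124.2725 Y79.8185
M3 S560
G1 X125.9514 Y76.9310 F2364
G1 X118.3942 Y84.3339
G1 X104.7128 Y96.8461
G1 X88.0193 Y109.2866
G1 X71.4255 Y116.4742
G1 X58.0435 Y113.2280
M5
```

<svg xmlns="http://www.w3.org/2000/svg" width="183.5256mm" height="130.9935mm" viewBox="0 0 183.5256 130.9935">
  <polyline points="60.6226,61.1803 171.8893,123.6163 47.6896,72.2056 158.3947,34.4997 157.4289,70.4420 108.5309,10.4861" fill="none" stroke="#ff00ff"/>
  <polygon points="160.6255,80.1864 159.1953,85.5755 154.0902,87.8174 149.1544,85.2238 148.1048,79.7478 151.7316,75.5130 157.3039,75.7081" fill="none" stroke="#ff00ff"/>
  <polyline points="124.2725,51.1750 125.9514,54.0625 118.3942,46.6596 104.7128,34.1474 88.0193,21.7069 71.4255,14.5193 58.0435,17.7655" fill="none" stroke="#000000"/>
</svg>

y_svg = 130.9935 − y_m.

[1] S822→`#ff00ff` (cut); open run; points: 60.6226,61.1803 171.8893,123.6163 47.6896,72.2056 158.3947,34.4997 157.4289,70.4420 108.5309,10.4861

[2] S822→`#ff00ff` (cut); closed run; points: 160.6255,80.1864 159.1953,85.5755 154.0902,87.8174 149.1544,85.2238 148.1048,79.7478 151.7316,75.5130 157.3039,75.7081

[3] S560→`#000000` (score); open run; points: 124.2725,51.1750 125.9514,54.0625 118.3942,46.6596 104.7128,34.1474 88.0193,21.7069 71.4255,14.5193 58.0435,17.7655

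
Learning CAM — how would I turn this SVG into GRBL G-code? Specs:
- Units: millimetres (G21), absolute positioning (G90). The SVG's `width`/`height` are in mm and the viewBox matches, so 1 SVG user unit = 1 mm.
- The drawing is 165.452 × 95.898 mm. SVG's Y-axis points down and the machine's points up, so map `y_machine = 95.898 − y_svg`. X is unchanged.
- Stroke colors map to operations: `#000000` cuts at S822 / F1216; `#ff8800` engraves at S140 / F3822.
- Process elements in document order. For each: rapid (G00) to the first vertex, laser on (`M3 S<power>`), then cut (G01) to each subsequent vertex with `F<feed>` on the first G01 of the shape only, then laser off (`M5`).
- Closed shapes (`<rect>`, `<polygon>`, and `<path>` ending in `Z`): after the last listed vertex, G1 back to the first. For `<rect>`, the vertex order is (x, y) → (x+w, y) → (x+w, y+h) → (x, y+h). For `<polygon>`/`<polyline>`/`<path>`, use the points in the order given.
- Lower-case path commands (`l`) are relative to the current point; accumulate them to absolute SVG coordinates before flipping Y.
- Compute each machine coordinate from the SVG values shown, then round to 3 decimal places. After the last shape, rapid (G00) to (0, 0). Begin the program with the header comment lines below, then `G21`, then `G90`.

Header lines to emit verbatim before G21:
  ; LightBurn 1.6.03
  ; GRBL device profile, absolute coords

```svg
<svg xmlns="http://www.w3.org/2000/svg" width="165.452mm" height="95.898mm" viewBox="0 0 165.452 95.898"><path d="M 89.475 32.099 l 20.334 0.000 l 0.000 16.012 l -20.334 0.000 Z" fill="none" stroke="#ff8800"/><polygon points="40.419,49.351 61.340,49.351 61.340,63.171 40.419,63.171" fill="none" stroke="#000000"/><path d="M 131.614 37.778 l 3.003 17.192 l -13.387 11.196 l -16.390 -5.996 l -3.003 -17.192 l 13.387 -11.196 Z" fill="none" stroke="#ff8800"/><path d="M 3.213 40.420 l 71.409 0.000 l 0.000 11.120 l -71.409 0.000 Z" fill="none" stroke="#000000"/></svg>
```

Since the viewBox matches the mm dimensions, user units are millimetres directly. The only transform is the Y-flip y_m = 95.898 − y_svg.

Shape 1 is a rectangle drawn with `<path>`. Its stroke #ff8800 means engrave at S140, F3822. After flipping Y the toolpath is (89.475,63.799) → (109.809,63.799) → (109.809,47.787) → (89.475,47.787) → (89.475,63.799), returning to the start.

Shape 2 is a rectangle drawn with `<polygon>`. Its stroke #000000 means cut at S822, F1216. After flipping Y the toolpath is (40.419,46.547) → (61.340,46.547) → (61.340,32.727) → (40.419,32.727) → (40.419,46.547), returning to the start.

Shape 3 is a regular polygon drawn with `<path>`. Its stroke #ff8800 means engrave at S140, F3822. After flipping Y the toolpath is (131.614,58.120) → (134.617,40.928) → (121.230,29.732) → (104.840,35.728) → (101.837,52.920) → (115.224,64.116) → (131.614,58.120), returning to the start.

Shape 4 is a rectangle drawn with `<path>`. Its stroke #000000 means cut at S822, F1216. After flipping Y the toolpath is (3.213,55.478) → (74.622,55.478) → (74.622,44.358) → (3.213,44.358) → (3.213,55.478), returning to the start.

; LightBurn 1.6.03
; GRBL device profile, absolute coords
G21
G90
G00 X89.475 Y63.799
M3 S140
G01 X109.809 Y63.799 F3822
G01 X109.809 Y47.787
G01 X89.475 Y47.787
G01 X89.475 Y63.799
M5
G00 X40.419 Y46.547
M3 S822
G01 X61.340 Y46.547 F1216
G01 X61.340 Y32.727
G01 X40.419 Y32.727
G01 X40.419 Y46.547
M5
G00 X131.614 Y58.120
M3 S140
G01 X134.617 Y40.928 F3822
G01 X121.230 Y29.732
G01 X104.840 Y35.728
G01 X101.837 Y52.920
G01 X115.224 Y64.116
G01 X131.614 Y58.120
M5
G00 X3.213 Y55.478
M3 S822
G01 X74.622 Y55.478 F1216
G01 X74.622 Y44.358
G01 X3.213 Y44.358
G01 X3.213 Y55.478
M5
G00 X0.000 Y0.000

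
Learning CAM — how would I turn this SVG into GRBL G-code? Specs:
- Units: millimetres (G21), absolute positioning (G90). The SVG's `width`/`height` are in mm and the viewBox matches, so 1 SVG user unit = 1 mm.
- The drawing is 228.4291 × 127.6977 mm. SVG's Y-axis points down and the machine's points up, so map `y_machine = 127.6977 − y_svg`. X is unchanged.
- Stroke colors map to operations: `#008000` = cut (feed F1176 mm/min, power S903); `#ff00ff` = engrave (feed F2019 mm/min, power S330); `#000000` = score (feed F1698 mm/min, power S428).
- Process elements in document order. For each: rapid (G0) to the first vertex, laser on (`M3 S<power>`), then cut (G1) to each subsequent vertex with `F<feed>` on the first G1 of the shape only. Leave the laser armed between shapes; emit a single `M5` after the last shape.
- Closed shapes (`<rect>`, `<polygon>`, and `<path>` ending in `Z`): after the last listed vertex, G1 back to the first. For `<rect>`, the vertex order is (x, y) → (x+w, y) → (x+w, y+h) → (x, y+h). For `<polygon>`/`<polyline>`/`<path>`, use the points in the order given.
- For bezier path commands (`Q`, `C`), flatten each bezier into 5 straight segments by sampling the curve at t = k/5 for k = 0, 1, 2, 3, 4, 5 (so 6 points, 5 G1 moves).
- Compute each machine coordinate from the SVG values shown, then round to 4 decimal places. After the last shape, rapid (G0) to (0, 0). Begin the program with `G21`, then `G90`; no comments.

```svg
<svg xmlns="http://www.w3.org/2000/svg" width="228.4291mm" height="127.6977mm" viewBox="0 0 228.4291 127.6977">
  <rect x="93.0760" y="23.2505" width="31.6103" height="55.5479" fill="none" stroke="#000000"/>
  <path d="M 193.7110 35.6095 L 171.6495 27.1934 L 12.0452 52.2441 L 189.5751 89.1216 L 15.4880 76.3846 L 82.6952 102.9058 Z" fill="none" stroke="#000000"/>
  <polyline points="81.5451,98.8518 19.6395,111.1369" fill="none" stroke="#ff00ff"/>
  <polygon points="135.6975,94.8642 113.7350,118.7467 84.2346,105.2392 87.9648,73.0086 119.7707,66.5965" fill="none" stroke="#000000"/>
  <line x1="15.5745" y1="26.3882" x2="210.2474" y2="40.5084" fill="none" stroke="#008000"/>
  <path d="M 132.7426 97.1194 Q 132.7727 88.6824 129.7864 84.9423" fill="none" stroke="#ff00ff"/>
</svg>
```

viewBox `0 0 228.4291 127.6977` with mm width/height → 1 unit = 1 mm. Flip: y_m = 127.6977 − y_svg.

**Shape 1** — `<rect>` rectangle, stroke `#000000` → score (S428, F1698). Machine vertices: (93.0760,104.4472) → (124.6863,104.4472) → (124.6863,48.8993) → (93.0760,48.8993) → (93.0760,104.4472). Closed: final G1 returns to the first vertex.

**Shape 2** — `<path>` closed polygon, stroke `#000000` → score (S428, F1698). Machine vertices: (193.7110,92.0882) → (171.6495,100.5043) → (12.0452,75.4536) → (189.5751,38.5761) → (15.4880,51.3131) → (82.6952,24.7919) → (193.7110,92.0882). Closed: final G1 returns to the first vertex.

**Shape 3** — `<polyline>` line segment, stroke `#ff00ff` → engrave (S330, F2019). Machine vertices: (81.5451,28.8459) → (19.6395,16.5608). Open path.

**Shape 4** — `<polygon>` regular polygon, stroke `#000000` → score (S428, F1698). Machine vertices: (135.6975,32.8335) → (113.7350,8.9510) → (84.2346,22.4585) → (87.9648,54.6891) → (119.7707,61.1012) → (135.6975,32.8335). Closed: final G1 returns to the first vertex.

**Shape 5** — `<line>` line segment, stroke `#008000` → cut (S903, F1176). Machine vertices: (15.5745,101.3095) → (210.2474,87.1893). Open path.

**Shape 6** — `<path>` quadratic bezier, stroke `#ff00ff` → engrave (S330, F2019). Control points (SVG): P0=(132.7426,97.1194), P1=(132.7727,88.6824), P2=(129.7864,84.9423); sampled at t=k/5. Machine vertices: (132.7426,30.5783) → (132.6340,33.7652) → (132.2841,36.5764) → (131.6928,39.0118) → (130.8603,41.0715) → (129.7864,42.7554). Open path.

G21
G90
G0 X93.0760 Y104.4472
M3 S428
G1 X124.6863 Y104.4472 F1698
G1 X124.6863 Y48.8993
G1 X93.0760 Y48.8993
G1 X93.0760 Y104.4472
G0 X193.7110 Y92.0882
M3 S428
G1 X171.6495 Y100.5043 F1698
G1 X12.0452 Y75.4536
G1 X189.5751 Y38.5761
G1 X15.4880 Y51.3131
G1 X82.6952 Y24.7919
G1 X193.7110 Y92.0882
G0 X81.5451 Y28.8459
M3 S330
G1 X19.6395 Y16.5608 F2019
G0 X135.6975 Y32.8335
M3 S428
G1 X113.7350 Y8.9510 F1698
G1 X84.2346 Y22.4585
G1 X87.9648 Y54.6891
G1 X119.7707 Y61.1012
G1 X135.6975 Y32.8335
G0 X15.5745 Y101.3095
M3 S903
G1 X210.2474 Y87.1893 F1176
G0 X132.7426 Y30.5783
M3 S330
G1 X132.6340 Y33.7652 F2019
G1 X132.2841 Y36.5764
G1 X131.6928 Y39.0118
G1 X130.8603 Y41.0715
G1 X129.7864 Y42.7554
M5
G0 X0.0000 Y0.0000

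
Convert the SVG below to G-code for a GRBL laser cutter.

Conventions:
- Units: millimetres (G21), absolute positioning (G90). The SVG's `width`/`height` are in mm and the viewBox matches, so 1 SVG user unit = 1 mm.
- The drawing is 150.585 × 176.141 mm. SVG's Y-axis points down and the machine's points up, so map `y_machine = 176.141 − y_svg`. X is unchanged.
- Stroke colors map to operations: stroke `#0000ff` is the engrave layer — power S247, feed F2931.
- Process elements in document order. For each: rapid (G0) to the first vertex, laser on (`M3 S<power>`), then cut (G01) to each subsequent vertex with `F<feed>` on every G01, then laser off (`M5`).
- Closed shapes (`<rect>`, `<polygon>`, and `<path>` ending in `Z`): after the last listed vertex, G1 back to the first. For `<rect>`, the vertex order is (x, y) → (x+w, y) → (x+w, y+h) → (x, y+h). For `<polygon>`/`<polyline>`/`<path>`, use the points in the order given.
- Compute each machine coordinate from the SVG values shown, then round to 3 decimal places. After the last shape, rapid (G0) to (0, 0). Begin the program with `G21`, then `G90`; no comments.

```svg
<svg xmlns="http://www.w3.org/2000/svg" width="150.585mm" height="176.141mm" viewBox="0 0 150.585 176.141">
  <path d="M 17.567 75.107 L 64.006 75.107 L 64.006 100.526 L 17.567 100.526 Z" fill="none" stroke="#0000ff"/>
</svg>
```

G21
G90
G0 X17.567 Y101.034
M3 S247
G01 X64.006 Y101.034 F2931
G01 X64.006 Y75.615 F2931
G01 X17.567 Y75.615 F2931
G01 X17.567 Y101.034 F2931
M5
G0 X0.000 Y0.000

1 u = 1 mm; y_m = 176.141 − y.

[1] `<path>` rectangle, #0000ff→engrave S247 F2931: (17.567,101.034) → (64.006,101.034) → (64.006,75.615) → (17.567,75.615) → (17.567,101.034) (closed)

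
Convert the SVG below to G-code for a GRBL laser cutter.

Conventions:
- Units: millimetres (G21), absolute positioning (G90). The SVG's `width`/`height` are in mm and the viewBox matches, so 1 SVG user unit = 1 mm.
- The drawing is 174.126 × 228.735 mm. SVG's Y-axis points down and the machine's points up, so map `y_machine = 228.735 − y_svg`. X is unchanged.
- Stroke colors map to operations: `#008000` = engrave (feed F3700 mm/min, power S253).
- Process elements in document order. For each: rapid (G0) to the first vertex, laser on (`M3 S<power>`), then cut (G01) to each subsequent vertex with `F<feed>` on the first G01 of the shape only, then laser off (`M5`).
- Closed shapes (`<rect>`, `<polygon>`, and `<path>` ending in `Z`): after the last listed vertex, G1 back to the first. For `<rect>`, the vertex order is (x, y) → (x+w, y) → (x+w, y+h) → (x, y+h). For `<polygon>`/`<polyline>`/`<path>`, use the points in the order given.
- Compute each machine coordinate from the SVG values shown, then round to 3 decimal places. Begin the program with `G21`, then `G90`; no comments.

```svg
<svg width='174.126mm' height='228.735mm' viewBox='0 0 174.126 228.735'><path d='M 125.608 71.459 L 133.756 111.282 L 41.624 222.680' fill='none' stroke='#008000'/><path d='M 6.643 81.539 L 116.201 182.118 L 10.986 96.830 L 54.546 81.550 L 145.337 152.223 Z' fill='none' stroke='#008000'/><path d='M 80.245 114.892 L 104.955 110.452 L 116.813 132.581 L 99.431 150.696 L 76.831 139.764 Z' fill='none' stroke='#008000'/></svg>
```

1 u = 1 mm; y_m = 228.735 − y.

[1] `<path>` open polyline, #008000→engrave S253 F3700: (125.608,157.276) → (133.756,117.453) → (41.624,6.055)

[2] `<path>` closed polygon, #008000→engrave S253 F3700: (6.643,147.196) → (116.201,46.617) → (10.986,131.905) → (54.546,147.185) → (145.337,76.512) → (6.643,147.196) (closed)

[3] `<path>` regular polygon, #008000→engrave S253 F3700: (80.245,113.843) → (104.955,118.283) → (116.813,96.154) → (99.431,78.039) → (76.831,88.971) → (80.245,113.843) (closed)

G21
G90
G0 X125.608 Y157.276
M3 S253
G01 X133.756 Y117.453 F3700
G01 X41.624 Y6.055
M5
G0 X6.643 Y147.196
M3 S253
G01 X116.201 Y46.617 F3700
G01 X10.986 Y131.905
G01 X54.546 Y147.185
G01 X145.337 Y76.512
G01 X6.643 Y147.196
M5
G0 X80.245 Y113.843
M3 S253
G01 X104.955 Y118.283 F3700
G01 X116.813 Y96.154
G01 X99.431 Y78.039
G01 X76.831 Y88.971
G01 X80.245 Y113.843
M5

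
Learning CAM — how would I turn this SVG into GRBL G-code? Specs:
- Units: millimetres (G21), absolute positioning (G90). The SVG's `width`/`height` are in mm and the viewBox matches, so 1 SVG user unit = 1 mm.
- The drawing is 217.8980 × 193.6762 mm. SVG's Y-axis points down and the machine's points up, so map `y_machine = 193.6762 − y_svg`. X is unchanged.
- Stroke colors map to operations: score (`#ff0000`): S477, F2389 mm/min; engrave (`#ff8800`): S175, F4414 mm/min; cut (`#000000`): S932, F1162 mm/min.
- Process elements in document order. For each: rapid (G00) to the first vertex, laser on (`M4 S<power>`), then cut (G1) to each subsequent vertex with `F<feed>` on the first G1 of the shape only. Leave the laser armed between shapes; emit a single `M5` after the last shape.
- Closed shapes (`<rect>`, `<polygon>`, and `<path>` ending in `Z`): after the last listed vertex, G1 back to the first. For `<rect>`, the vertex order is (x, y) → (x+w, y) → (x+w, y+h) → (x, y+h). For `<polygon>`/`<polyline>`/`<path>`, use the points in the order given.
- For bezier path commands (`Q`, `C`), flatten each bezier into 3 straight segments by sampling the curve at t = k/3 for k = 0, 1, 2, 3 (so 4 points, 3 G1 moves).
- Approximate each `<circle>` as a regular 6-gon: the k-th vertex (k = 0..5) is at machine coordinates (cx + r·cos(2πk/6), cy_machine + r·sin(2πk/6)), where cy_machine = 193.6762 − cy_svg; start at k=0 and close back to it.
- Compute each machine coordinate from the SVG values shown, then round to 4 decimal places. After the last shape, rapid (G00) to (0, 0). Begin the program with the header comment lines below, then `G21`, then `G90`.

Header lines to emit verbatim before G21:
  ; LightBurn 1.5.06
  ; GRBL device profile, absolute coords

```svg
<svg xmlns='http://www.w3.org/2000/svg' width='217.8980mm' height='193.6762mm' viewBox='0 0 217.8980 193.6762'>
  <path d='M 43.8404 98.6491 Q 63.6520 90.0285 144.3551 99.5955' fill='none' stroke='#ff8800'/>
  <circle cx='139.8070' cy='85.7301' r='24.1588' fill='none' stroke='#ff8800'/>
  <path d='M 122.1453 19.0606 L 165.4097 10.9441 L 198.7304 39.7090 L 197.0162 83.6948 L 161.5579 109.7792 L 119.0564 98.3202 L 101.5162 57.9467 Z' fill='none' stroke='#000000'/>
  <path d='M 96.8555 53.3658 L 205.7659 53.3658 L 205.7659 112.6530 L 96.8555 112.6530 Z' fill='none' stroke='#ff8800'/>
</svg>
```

; LightBurn 1.5.06
; GRBL device profile, absolute coords
G21
G90
G00 X43.8404 Y95.0271
M4 S175
G1 X63.8139 Y98.7533 F4414
G1 X97.3188 Y98.4379
G1 X144.3551 Y94.0807
G00 X163.9658 Y107.9461
M4 S175
G1 X151.8864 Y128.8682 F4414
G1 X127.7276 Y128.8682
G1 X115.6482 Y107.9461
G1 X127.7276 Y87.0240
G1 X151.8864 Y87.0240
G1 X163.9658 Y107.9461
G00 X122.1453 Y174.6156
M4 S932
G1 X165.4097 Y182.7321 F1162
G1 X198.7304 Y153.9672
G1 X197.0162 Y109.9814
G1 X161.5579 Y83.8970
G1 X119.0564 Y95.3560
G1 X101.5162 Y135.7295
G1 X122.1453 Y174.6156
G00 X96.8555 Y140.3104
M4 S175
G1 X205.7659 Y140.3104 F4414
G1 X205.7659 Y81.0232
G1 X96.8555 Y81.0232
G1 X96.8555 Y140.3104
M5
G00 X0.0000 Y0.0000

viewBox `0 0 217.8980 193.6762` with mm width/height → 1 unit = 1 mm. Flip: y_m = 193.6762 − y_svg.

**Shape 1** — `<path>` quadratic bezier, stroke `#ff8800` → engrave (S175, F4414). Control points (SVG): P0=(43.8404,98.6491), P1=(63.6520,90.0285), P2=(144.3551,99.5955); sampled at t=k/3. Machine vertices: (43.8404,95.0271) → (63.8139,98.7533) → (97.3188,98.4379) → (144.3551,94.0807). Open path.

**Shape 2** — `<circle>` circle, stroke `#ff8800` → engrave (S175, F4414). Machine vertices: (163.9658,107.9461) → (151.8864,128.8682) → (127.7276,128.8682) → (115.6482,107.9461) → (127.7276,87.0240) → (151.8864,87.0240) → (163.9658,107.9461). Closed: final G1 returns to the first vertex.

**Shape 3** — `<path>` regular polygon, stroke `#000000` → cut (S932, F1162). Machine vertices: (122.1453,174.6156) → (165.4097,182.7321) → (198.7304,153.9672) → (197.0162,109.9814) → (161.5579,83.8970) → (119.0564,95.3560) → (101.5162,135.7295) → (122.1453,174.6156). Closed: final G1 returns to the first vertex.

**Shape 4** — `<path>` rectangle, stroke `#ff8800` → engrave (S175, F4414). Machine vertices: (96.8555,140.3104) → (205.7659,140.3104) → (205.7659,81.0232) → (96.8555,81.0232) → (96.8555,140.3104). Closed: final G1 returns to the first vertex.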